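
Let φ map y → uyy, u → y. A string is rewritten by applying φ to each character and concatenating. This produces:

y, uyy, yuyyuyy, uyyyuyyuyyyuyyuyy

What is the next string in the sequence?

Applying the rule to each of the 17 symbols of uyyyuyyuyyyuyyuyy gives the pieces y uyy uyy uyy y uyy uyy y uyy uyy uyy y uyy uyy y uyy uyy, which concatenate to the answer.

yuyyuyyuyyyuyyuyyyuyyuyyuyyyuyyuyyyuyyuyy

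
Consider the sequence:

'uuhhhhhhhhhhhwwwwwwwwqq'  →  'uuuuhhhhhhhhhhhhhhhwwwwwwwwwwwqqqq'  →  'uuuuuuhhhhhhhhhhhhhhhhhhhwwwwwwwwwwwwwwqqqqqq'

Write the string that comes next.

Reading off run lengths: u runs 2, 4, 6; h runs 11, 15, 19; w runs 8, 11, 14; q runs 2, 4, 6 — each is linear in n, where the shown terms are n = 2, 3, 4.
For the next term, n = 5, so the run lengths are 8, 23, 17, 8.

uuuuuuuuhhhhhhhhhhhhhhhhhhhhhhhwwwwwwwwwwwwwwwwwqqqqqqqq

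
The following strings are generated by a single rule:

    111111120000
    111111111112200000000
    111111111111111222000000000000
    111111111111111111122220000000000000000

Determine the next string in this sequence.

111111111111111111111112222200000000000000000000

Each string has the form 1^{4n+3} 2^{n} 0^{4n} (n = 1, 2, …).
For the next term, n = 5, so the run lengths are 23, 5, 20.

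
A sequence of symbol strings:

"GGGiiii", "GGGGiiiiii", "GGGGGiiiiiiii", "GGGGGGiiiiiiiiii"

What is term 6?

Term n consists of n+2 G's, followed by 2n+2 i's (n = 1, 2, …).
Setting n = 6 gives 8, 14 characters in each block.

GGGGGGGGiiiiiiiiiiiiii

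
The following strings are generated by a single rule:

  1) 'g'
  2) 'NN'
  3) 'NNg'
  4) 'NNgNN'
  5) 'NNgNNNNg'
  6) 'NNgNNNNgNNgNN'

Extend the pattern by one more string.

NNgNNNNgNNgNNNNgNNNNg

From term 3 onward, concatenate the last term with the second-to-last: NN·g = NNg, NNg·NN = NNgNN, …
Continuing: NNgNNNNgNNgNN · NNgNNNNg gives term 7.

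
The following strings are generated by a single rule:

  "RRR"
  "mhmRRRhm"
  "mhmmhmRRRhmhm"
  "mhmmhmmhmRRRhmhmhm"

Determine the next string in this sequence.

Every step adds mhm to the front and hm to the end of the previous string.
One more step from mhmmhmmhmRRRhmhmhm gives the answer.

mhmmhmmhmmhmRRRhmhmhmhm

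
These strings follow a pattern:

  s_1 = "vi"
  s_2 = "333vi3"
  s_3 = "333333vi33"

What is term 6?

s(k+1) = 333·s(k)·3, so each term gains 333 as a prefix and 3 as a suffix.
From 333333vi33, 3 further steps: 333333vi33 → 333333333vi333 → 333333333333vi3333 → (answer).

333333333333333vi33333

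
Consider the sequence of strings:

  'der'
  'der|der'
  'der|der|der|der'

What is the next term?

der|der|der|der|der|der|der|der

Every step duplicates the string with '|' between the halves.
So the next term is two copies of der|der|der|der with '|' between the halves.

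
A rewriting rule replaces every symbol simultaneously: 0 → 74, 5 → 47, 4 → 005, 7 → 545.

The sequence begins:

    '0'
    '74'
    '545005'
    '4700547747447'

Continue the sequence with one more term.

Applying the rule to each of the 13 symbols of 4700547747447 gives the pieces 005 545 74 74 47 005 545 545 005 545 005 005 545, which concatenate to the answer.

005545747447005545545005545005005545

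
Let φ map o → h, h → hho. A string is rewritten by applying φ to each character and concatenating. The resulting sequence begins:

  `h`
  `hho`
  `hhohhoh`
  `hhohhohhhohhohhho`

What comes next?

hhohhohhhohhohhhohhohhohhhohhohhhohhohhoh

φ(hhohhohhhohhohhho) expands symbol-by-symbol to hho hho h hho hho h hho hho hho h hho hho h hho hho hho h; joining the 17 pieces gives the next term.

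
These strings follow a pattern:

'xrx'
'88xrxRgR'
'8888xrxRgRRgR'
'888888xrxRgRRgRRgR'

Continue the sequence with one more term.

Every step adds 88 to the front and RgR to the end of the previous string.
So the next term is 88·888888xrxRgRRgRRgR·RgR.

88888888xrxRgRRgRRgRRgR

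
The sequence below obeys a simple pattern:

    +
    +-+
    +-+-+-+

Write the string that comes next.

+-+-+-+-+-+-+-+

s(k+1) = s(k)·-·s(k) — each term doubles the last with '-' between the halves.
One more doubling of +-+-+-+ gives the answer.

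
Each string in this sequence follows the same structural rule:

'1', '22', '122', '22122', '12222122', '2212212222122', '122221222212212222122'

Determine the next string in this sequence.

2212212222122122221222212212222122

From term 3 onward, concatenate the second-to-last term with the last: 1·22 = 122, 22·122 = 22122, …
Continuing: 2212212222122 · 122221222212212222122 gives term 8.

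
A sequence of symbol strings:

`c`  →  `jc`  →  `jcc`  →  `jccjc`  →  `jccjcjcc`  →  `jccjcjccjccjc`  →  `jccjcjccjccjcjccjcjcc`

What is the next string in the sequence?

jccjcjccjccjcjccjcjccjccjcjccjccjc

Each term (from the third on) is the previous term followed by the one before it: term 3 = jc·c = jcc.
Continuing: jccjcjccjccjcjccjcjcc · jccjcjccjccjc gives term 8.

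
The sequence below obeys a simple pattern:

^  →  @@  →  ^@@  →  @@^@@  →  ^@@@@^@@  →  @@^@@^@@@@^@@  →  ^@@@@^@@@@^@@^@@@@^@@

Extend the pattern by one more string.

@@^@@^@@@@^@@^@@@@^@@@@^@@^@@@@^@@

This is a Fibonacci-style word recurrence s(k) = s(k−2)·s(k−1): e.g. ^·@@ = ^@@.
Continuing: @@^@@^@@@@^@@ · ^@@@@^@@@@^@@^@@@@^@@ gives term 8.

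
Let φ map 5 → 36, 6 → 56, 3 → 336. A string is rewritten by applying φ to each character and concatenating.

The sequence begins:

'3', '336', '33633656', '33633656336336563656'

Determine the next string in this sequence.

Rewriting the 20 symbols of 33633656336336563656 one by one yields 336 336 56 336 336 56 36 56 336 336 56 336 336 56 36 56 336 56 36 56; concatenated:

3363365633633656365633633656336336563656336563656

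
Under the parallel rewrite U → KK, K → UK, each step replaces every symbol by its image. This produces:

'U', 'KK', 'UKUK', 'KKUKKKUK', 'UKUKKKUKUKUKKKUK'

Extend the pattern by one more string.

Rewriting the 16 symbols of UKUKKKUKUKUKKKUK one by one yields KK UK KK UK UK UK KK UK KK UK KK UK UK UK KK UK; concatenated:

KKUKKKUKUKUKKKUKKKUKKKUKUKUKKKUK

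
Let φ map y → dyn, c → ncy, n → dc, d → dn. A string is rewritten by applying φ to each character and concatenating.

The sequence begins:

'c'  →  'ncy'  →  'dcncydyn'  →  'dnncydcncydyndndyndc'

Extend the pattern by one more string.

dndcdcncydyndnncydcncydyndndyndcdndcdndyndcdnncy

Replace each of the 20 characters of dnncydcncydyndndyndc in place — dn dc dc ncy dyn dn ncy dc ncy dyn dn dyn dc dn dc dn dyn dc dn ncy — and concatenate.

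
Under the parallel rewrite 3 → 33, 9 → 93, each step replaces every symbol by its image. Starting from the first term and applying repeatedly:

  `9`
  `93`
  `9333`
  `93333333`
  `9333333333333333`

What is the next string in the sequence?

Replace each of the 16 characters of 9333333333333333 in place — 93 33 33 33 33 33 33 33 33 33 33 33 33 33 33 33 — and concatenate.

93333333333333333333333333333333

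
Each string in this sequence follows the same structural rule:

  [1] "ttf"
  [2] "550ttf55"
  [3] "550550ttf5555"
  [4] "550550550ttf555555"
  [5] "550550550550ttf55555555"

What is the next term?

550550550550550ttf5555555555

Every step adds 550 to the front and 55 to the end of the previous string.
So the next term is 550·550550550550ttf55555555·55.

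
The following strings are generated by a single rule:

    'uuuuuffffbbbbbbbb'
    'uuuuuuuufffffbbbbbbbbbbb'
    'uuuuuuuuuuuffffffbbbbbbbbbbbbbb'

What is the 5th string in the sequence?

Term n consists of 3n-1 u's, followed by n+2 f's, followed by 3n+2 b's, where the shown terms are n = 2, 3, 4.
At n = 6 the blocks have lengths 17, 8, 20.

uuuuuuuuuuuuuuuuuffffffffbbbbbbbbbbbbbbbbbbbb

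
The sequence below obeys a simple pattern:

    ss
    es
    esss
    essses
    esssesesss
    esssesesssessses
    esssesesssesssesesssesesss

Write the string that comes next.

esssesesssesssesesssesesssesssesesssessses

From term 3 onward, concatenate the last term with the second-to-last: es·ss = esss, esss·es = essses, …
Continuing: esssesesssesssesesssesesss · esssesesssessses gives term 8.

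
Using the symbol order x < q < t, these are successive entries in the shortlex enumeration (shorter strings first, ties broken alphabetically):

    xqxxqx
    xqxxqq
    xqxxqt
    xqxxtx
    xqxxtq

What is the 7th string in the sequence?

Advancing 2 positions from xqxxtq through xqxxtq → xqxxtt reaches term 7.

xqxqxx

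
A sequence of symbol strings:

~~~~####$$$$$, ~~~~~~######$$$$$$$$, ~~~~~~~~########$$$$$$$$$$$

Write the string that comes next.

The n-th term is 2n+2 ~'s then 2n+2 #'s then 3n+2 $'s (n = 1, 2, …).
For the next term, n = 4, so the run lengths are 10, 10, 14.

~~~~~~~~~~##########$$$$$$$$$$$$$$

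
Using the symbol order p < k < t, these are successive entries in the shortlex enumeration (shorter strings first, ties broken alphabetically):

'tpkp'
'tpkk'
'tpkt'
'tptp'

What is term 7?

Continuing the enumeration 3 steps past tptp: tptp → tptk → tptt → (answer).

tkpp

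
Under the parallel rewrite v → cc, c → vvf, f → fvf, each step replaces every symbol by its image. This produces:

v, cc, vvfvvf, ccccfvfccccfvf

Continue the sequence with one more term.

Replace each of the 14 characters of ccccfvfccccfvf in place — vvf vvf vvf vvf fvf cc fvf vvf vvf vvf vvf fvf cc fvf — and concatenate.

vvfvvfvvfvvffvfccfvfvvfvvfvvfvvffvfccfvf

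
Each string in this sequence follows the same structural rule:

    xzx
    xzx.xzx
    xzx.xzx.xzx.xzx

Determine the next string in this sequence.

Each string is two copies of the previous one joined by '.'.
Doubling xzx.xzx.xzx.xzx with '.' between the halves:

xzx.xzx.xzx.xzx.xzx.xzx.xzx.xzx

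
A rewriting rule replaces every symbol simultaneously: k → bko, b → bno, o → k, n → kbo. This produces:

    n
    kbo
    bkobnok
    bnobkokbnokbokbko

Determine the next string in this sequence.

Replace each of the 17 characters of bnobkokbnokbokbko in place — bno kbo k bno bko k bko bno kbo k bko bno k bko bno bko k — and concatenate.

bnokbokbnobkokbkobnokbokbkobnokbkobnobkok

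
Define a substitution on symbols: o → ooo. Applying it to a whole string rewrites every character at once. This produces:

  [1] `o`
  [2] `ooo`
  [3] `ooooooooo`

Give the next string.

ooooooooooooooooooooooooooo

Expanding ooooooooo: o→ooo, o→ooo, o→ooo, o→ooo, o→ooo, o→ooo, o→ooo, o→ooo, o→ooo. Concatenated: ooo ooo ooo ooo ooo ooo ooo ooo ooo.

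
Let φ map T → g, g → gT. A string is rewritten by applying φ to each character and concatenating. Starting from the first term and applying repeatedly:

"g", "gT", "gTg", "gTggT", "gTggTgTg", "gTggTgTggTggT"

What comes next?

gTggTgTggTggTgTggTgTg

φ(gTggTgTggTggT) expands symbol-by-symbol to gT g gT gT g gT g gT gT g gT gT g; joining the 13 pieces gives the next term.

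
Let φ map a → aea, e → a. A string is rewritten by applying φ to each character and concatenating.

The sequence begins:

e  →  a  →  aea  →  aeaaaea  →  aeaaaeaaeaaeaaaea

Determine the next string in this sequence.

aeaaaeaaeaaeaaaeaaeaaaeaaeaaaeaaeaaeaaaea

Replace each of the 17 characters of aeaaaeaaeaaeaaaea in place — aea a aea aea aea a aea aea a aea aea a aea aea aea a aea — and concatenate.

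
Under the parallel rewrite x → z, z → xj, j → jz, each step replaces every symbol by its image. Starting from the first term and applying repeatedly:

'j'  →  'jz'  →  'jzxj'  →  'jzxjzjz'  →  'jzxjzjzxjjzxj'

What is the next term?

Rewriting the 13 symbols of jzxjzjzxjjzxj one by one yields jz xj z jz xj jz xj z jz jz xj z jz; concatenated:

jzxjzjzxjjzxjzjzjzxjzjz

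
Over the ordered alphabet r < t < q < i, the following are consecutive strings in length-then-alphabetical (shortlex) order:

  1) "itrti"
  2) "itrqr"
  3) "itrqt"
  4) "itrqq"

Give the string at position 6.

itrir

Stepping forward 2 times from itrqq: itrqq → itrqi, then the target.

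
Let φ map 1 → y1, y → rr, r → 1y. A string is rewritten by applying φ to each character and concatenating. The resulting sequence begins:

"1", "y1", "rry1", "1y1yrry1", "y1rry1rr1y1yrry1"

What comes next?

Replace each of the 16 characters of y1rry1rr1y1yrry1 in place — rr y1 1y 1y rr y1 1y 1y y1 rr y1 rr 1y 1y rr y1 — and concatenate.

rry11y1yrry11y1yy1rry1rr1y1yrry1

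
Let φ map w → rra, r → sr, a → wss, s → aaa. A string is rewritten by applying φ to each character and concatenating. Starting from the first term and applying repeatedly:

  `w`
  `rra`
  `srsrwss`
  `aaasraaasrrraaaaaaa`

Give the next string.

φ(aaasraaasrrraaaaaaa) expands symbol-by-symbol to wss wss wss aaa sr wss wss wss aaa sr sr sr wss wss wss wss wss wss wss; joining the 19 pieces gives the next term.

wsswsswssaaasrwsswsswssaaasrsrsrwsswsswsswsswsswsswss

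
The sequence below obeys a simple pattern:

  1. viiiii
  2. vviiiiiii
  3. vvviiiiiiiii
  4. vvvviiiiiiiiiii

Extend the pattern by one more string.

Term n consists of n-1 v's, followed by 2n+1 i's, where the shown terms are n = 2, 3, 4, 5.
Setting n = 6 gives 5, 13 characters in each block.

vvvvviiiiiiiiiiiii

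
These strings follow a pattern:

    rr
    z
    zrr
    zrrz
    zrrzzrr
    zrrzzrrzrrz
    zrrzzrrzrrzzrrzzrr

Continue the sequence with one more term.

zrrzzrrzrrzzrrzzrrzrrzzrrzrrz

This is a Fibonacci-style word recurrence s(k) = s(k−1)·s(k−2): e.g. z·rr = zrr.
So term 8 is zrrzzrrzrrzzrrzzrr·zrrzzrrzrrz.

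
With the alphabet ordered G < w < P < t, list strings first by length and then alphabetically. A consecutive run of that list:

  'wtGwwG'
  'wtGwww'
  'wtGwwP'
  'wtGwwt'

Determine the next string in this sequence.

Find the rightmost character of wtGwwt below t, bump it to the next letter, and reset everything to its right to G.

wtGwPG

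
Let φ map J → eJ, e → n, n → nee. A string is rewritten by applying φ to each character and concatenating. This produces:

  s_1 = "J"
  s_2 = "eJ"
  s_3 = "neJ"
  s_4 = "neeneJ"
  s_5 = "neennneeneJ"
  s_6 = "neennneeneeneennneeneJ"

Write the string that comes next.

Rewriting the 22 symbols of neennneeneeneennneeneJ one by one yields nee n n nee nee nee n n nee n n nee n n nee nee nee n n nee n eJ; concatenated:

neennneeneeneennneennneennneeneeneennneeneJ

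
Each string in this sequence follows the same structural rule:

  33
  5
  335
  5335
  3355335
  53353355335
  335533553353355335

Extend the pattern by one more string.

From term 3 onward, concatenate the second-to-last term with the last: 33·5 = 335, 5·335 = 5335, …
So term 8 is 53353355335·335533553353355335.

53353355335335533553353355335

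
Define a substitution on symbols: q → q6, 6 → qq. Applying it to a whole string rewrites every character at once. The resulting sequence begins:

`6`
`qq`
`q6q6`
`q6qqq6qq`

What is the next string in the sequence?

q6qqq6q6q6qqq6q6

Apply φ to q6qqq6qq symbol by symbol: q→q6, 6→qq, q→q6, q→q6, q→q6, 6→qq, q→q6, q→q6; joined: q6 qq q6 q6 q6 qq q6 q6.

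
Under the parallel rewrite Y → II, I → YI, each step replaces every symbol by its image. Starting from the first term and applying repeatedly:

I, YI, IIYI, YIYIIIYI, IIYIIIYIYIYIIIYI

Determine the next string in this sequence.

YIYIIIYIYIYIIIYIIIYIIIYIYIYIIIYI

Applying the rule to each of the 16 symbols of IIYIIIYIYIYIIIYI gives the pieces YI YI II YI YI YI II YI II YI II YI YI YI II YI, which concatenate to the answer.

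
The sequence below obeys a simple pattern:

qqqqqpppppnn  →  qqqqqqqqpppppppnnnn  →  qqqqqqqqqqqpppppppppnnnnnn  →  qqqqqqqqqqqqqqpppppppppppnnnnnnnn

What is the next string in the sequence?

qqqqqqqqqqqqqqqqqpppppppppppppnnnnnnnnnn

The n-th term is 3n+2 q's then 2n+3 p's then 2n n's (n = 1, 2, …).
At n = 5 the blocks have lengths 17, 13, 10.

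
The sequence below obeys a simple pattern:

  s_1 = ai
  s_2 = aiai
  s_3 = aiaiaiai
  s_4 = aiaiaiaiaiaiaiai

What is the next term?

s(k+1) = s(k)·s(k) — each term doubles the last.
One more doubling of aiaiaiaiaiaiaiai gives the answer.

aiaiaiaiaiaiaiaiaiaiaiaiaiaiaiai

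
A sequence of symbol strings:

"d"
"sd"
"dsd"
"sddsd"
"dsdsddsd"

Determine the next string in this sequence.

sddsddsdsddsd

Each term (from the third on) is the two preceding terms concatenated in order: term 3 = d·sd = dsd.
Continuing: sddsd · dsdsddsd gives term 6.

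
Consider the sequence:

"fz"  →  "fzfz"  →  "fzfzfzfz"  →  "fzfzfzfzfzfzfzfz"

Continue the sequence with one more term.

Each string is two copies of the previous one concatenated.
One more doubling of fzfzfzfzfzfzfzfz gives the answer.

fzfzfzfzfzfzfzfzfzfzfzfzfzfzfzfz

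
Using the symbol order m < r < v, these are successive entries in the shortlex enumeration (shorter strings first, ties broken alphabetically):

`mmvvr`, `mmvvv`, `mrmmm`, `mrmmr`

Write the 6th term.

Stepping forward 2 times from mrmmr: mrmmr → mrmmv, then the target.

mrmrm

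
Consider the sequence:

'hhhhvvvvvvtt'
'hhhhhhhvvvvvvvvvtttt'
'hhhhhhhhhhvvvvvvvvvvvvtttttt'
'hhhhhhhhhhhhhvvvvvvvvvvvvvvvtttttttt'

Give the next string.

The n-th term is 3n+1 h's then 3n+3 v's then 2n t's (n = 1, 2, …).
For the next term, n = 5, so the run lengths are 16, 18, 10.

hhhhhhhhhhhhhhhhvvvvvvvvvvvvvvvvvvtttttttttt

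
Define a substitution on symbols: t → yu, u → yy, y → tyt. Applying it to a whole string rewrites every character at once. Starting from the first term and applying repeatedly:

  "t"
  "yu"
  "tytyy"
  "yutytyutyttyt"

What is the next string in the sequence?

φ(yutytyutyttyt) expands symbol-by-symbol to tyt yy yu tyt yu tyt yy yu tyt yu yu tyt yu; joining the 13 pieces gives the next term.

tytyyyutytyutytyyyutytyuyutytyu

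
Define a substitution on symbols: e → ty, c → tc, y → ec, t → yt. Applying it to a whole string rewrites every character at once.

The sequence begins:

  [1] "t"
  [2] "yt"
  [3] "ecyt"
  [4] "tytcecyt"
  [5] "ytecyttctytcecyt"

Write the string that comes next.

Applying the rule to each of the 16 symbols of ytecyttctytcecyt gives the pieces ec yt ty tc ec yt yt tc yt ec yt tc ty tc ec yt, which concatenate to the answer.

ecyttytcecytyttcytecyttctytcecyt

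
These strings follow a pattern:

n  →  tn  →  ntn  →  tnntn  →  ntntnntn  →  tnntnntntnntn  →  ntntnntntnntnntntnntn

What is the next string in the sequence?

This is a Fibonacci-style word recurrence s(k) = s(k−2)·s(k−1): e.g. n·tn = ntn.
So term 8 is tnntnntntnntn·ntntnntntnntnntntnntn.

tnntnntntnntnntntnntntnntnntntnntn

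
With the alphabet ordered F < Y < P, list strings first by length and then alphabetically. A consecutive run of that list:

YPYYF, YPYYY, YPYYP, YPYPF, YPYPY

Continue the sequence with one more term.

YPYPP

Find the rightmost character of YPYPY below P, bump it to the next letter, and reset everything to its right to F.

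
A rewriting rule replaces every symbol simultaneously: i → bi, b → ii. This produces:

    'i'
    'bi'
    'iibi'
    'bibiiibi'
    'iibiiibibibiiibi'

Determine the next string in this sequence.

Rewriting the 16 symbols of iibiiibibibiiibi one by one yields bi bi ii bi bi bi ii bi ii bi ii bi bi bi ii bi; concatenated:

bibiiibibibiiibiiibiiibibibiiibi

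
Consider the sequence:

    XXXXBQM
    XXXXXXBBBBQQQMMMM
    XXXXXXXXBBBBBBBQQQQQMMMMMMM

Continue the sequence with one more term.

Each string has the form X^{2n+2} B^{3n-2} Q^{2n-1} M^{3n-2} (n = 1, 2, …).
At n = 4 the blocks have lengths 10, 10, 7, 10.

XXXXXXXXXXBBBBBBBBBBQQQQQQQMMMMMMMMMM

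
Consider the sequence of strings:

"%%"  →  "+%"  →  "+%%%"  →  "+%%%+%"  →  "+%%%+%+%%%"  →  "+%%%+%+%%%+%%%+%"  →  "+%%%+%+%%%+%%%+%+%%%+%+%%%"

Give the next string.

+%%%+%+%%%+%%%+%+%%%+%+%%%+%%%+%+%%%+%%%+%

Each term (from the third on) is the previous term followed by the one before it: term 3 = +%·%% = +%%%.
Continuing: +%%%+%+%%%+%%%+%+%%%+%+%%% · +%%%+%+%%%+%%%+% gives term 8.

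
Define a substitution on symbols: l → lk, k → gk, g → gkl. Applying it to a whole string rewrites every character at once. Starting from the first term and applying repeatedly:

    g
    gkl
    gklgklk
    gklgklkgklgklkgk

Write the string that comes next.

Rewriting the 16 symbols of gklgklkgklgklkgk one by one yields gkl gk lk gkl gk lk gk gkl gk lk gkl gk lk gk gkl gk; concatenated:

gklgklkgklgklkgkgklgklkgklgklkgkgklgk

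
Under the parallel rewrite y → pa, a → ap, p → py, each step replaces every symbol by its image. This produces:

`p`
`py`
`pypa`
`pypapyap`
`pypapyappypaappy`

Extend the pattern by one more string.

Rewriting the 16 symbols of pypapyappypaappy one by one yields py pa py ap py pa ap py py pa py ap ap py py pa; concatenated:

pypapyappypaappypypapyapappypypa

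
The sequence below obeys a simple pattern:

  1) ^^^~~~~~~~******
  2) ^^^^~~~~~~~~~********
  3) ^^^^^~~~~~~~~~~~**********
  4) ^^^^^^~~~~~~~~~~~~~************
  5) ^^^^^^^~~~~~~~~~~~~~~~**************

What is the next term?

Each string has the form ^^{n} ~^{2n+1} *^{2n}, where the shown terms are n = 3, 4, 5, 6, 7.
Setting n = 8 gives 8, 17, 16 characters in each block.

^^^^^^^^~~~~~~~~~~~~~~~~~****************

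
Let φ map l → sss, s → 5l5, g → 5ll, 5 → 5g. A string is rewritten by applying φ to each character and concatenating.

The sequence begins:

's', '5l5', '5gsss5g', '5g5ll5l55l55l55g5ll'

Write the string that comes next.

5g5ll5gssssss5gsss5g5gsss5g5gsss5g5g5ll5gssssss

Replace each of the 19 characters of 5g5ll5l55l55l55g5ll in place — 5g 5ll 5g sss sss 5g sss 5g 5g sss 5g 5g sss 5g 5g 5ll 5g sss sss — and concatenate.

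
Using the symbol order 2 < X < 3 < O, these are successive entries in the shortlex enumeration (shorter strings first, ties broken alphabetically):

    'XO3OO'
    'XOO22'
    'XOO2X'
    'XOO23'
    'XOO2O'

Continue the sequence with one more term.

XOOX2

The successor of XOO2O increments the rightmost position that isn't already O and resets every position after it to 2.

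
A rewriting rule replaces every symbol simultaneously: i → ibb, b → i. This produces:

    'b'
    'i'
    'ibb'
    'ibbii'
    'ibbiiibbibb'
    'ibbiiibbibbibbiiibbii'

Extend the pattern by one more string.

ibbiiibbibbibbiiibbiiibbiiibbibbibbiiibbibb

Applying the rule to each of the 21 symbols of ibbiiibbibbibbiiibbii gives the pieces ibb i i ibb ibb ibb i i ibb i i ibb i i ibb ibb ibb i i ibb ibb, which concatenate to the answer.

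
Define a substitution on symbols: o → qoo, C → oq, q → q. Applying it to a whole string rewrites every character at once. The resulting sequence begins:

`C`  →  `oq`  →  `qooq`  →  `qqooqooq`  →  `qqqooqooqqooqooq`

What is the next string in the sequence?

Replace each of the 16 characters of qqqooqooqqooqooq in place — q q q qoo qoo q qoo qoo q q qoo qoo q qoo qoo q — and concatenate.

qqqqooqooqqooqooqqqooqooqqooqooq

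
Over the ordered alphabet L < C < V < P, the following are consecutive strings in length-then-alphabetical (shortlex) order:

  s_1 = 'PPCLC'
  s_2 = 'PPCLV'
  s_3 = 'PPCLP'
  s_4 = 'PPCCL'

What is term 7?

PPCCP

Advancing 3 positions from PPCCL through PPCCL → PPCCC → PPCCV reaches term 7.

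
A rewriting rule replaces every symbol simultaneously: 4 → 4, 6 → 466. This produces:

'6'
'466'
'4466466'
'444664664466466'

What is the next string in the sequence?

4444664664466466444664664466466

φ(444664664466466) expands symbol-by-symbol to 4 4 4 466 466 4 466 466 4 4 466 466 4 466 466; joining the 15 pieces gives the next term.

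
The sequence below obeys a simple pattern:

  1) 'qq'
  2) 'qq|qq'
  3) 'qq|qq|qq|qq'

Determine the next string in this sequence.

s(k+1) = s(k)·|·s(k) — each term doubles the last with '|' between the halves.
So the next term is two copies of qq|qq|qq|qq with '|' between the halves.

qq|qq|qq|qq|qq|qq|qq|qq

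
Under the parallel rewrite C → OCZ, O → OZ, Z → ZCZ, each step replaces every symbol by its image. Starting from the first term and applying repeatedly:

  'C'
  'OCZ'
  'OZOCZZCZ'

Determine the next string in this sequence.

OZZCZOZOCZZCZZCZOCZZCZ

Expanding OZOCZZCZ: O→OZ, Z→ZCZ, O→OZ, C→OCZ, Z→ZCZ, Z→ZCZ, C→OCZ, Z→ZCZ. Concatenated: OZ ZCZ OZ OCZ ZCZ ZCZ OCZ ZCZ.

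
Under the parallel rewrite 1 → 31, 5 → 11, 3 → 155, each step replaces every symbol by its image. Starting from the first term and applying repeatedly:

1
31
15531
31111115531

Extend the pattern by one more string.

155313131313131111115531

Rewriting each symbol of 31111115531: 3→155, 1→31, 1→31, 1→31, 1→31, 1→31, 1→31, 5→11, 5→11, 3→155, 1→31, which concatenates to 155 31 31 31 31 31 31 11 11 155 31.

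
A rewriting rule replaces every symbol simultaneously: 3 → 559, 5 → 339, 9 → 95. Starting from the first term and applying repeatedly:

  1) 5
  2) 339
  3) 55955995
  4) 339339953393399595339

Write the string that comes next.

Replace each of the 21 characters of 339339953393399595339 in place — 559 559 95 559 559 95 95 339 559 559 95 559 559 95 95 339 95 339 559 559 95 — and concatenate.

5595599555955995953395595599555955995953399533955955995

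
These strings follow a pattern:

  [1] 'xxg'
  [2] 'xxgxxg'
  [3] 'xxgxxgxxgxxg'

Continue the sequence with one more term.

Each string is two copies of the previous one concatenated.
Doubling xxgxxgxxgxxg:

xxgxxgxxgxxgxxgxxgxxgxxg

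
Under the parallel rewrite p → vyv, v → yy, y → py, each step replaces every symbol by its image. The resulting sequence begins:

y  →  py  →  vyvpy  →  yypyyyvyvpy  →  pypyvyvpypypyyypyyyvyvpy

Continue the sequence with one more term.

vyvpyvyvpyyypyyyvyvpyvyvpyvyvpypypyvyvpypypyyypyyyvyvpy

Replace each of the 24 characters of pypyvyvpypypyyypyyyvyvpy in place — vyv py vyv py yy py yy vyv py vyv py vyv py py py vyv py py py yy py yy vyv py — and concatenate.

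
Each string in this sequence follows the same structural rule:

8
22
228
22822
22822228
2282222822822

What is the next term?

228222282282222822228

From term 3 onward, concatenate the last term with the second-to-last: 22·8 = 228, 228·22 = 22822, …
The next term joins 2282222822822 and 22822228.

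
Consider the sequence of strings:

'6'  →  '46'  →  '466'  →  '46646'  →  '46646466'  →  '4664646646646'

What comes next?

From term 3 onward, concatenate the last term with the second-to-last: 46·6 = 466, 466·46 = 46646, …
Continuing: 4664646646646 · 46646466 gives term 7.

466464664664646646466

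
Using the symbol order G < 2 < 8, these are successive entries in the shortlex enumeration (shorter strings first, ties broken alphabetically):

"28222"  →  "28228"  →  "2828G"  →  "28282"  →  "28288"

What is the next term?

288GG

Find the rightmost character of 28288 below 8, bump it to the next letter, and reset everything to its right to G.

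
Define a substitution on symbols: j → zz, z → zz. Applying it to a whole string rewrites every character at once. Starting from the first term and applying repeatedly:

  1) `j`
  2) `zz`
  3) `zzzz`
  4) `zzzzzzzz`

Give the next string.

Expanding zzzzzzzz: z→zz, z→zz, z→zz, z→zz, z→zz, z→zz, z→zz, z→zz. Concatenated: zz zz zz zz zz zz zz zz.

zzzzzzzzzzzzzzzz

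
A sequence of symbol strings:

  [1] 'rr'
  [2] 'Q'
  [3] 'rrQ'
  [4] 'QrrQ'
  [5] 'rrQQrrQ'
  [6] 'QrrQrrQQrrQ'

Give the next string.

rrQQrrQQrrQrrQQrrQ

Each term (from the third on) is the two preceding terms concatenated in order: term 3 = rr·Q = rrQ.
So term 7 is rrQQrrQ·QrrQrrQQrrQ.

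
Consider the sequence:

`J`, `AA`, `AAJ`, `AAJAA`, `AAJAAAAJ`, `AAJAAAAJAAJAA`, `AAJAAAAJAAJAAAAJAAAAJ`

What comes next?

AAJAAAAJAAJAAAAJAAAAJAAJAAAAJAAJAA

From term 3 onward, concatenate the last term with the second-to-last: AA·J = AAJ, AAJ·AA = AAJAA, …
The next term joins AAJAAAAJAAJAAAAJAAAAJ and AAJAAAAJAAJAA.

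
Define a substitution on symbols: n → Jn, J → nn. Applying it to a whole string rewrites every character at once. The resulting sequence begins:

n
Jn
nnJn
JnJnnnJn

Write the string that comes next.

Rewriting each symbol of JnJnnnJn: J→nn, n→Jn, J→nn, n→Jn, n→Jn, n→Jn, J→nn, n→Jn, which concatenates to nn Jn nn Jn Jn Jn nn Jn.

nnJnnnJnJnJnnnJn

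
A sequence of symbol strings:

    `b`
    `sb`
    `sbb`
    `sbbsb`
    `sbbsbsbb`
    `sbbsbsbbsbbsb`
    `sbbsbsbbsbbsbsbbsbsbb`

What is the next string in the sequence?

sbbsbsbbsbbsbsbbsbsbbsbbsbsbbsbbsb

From term 3 onward, concatenate the last term with the second-to-last: sb·b = sbb, sbb·sb = sbbsb, …
Continuing: sbbsbsbbsbbsbsbbsbsbb · sbbsbsbbsbbsb gives term 8.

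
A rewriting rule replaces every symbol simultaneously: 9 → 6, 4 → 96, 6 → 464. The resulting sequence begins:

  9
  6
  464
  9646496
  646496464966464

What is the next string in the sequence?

46496464966464964649664644649646496

Replace each of the 15 characters of 646496464966464 in place — 464 96 464 96 6 464 96 464 96 6 464 464 96 464 96 — and concatenate.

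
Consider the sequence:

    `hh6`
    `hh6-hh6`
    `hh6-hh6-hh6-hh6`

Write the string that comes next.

hh6-hh6-hh6-hh6-hh6-hh6-hh6-hh6

Each string is two copies of the previous one joined by '-'.
One more doubling of hh6-hh6-hh6-hh6 gives the answer.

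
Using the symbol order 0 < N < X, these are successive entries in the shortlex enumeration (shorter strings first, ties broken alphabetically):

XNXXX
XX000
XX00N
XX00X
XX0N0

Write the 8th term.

XX0X0

Advancing 3 positions from XX0N0 through XX0N0 → XX0NN → XX0NX reaches term 8.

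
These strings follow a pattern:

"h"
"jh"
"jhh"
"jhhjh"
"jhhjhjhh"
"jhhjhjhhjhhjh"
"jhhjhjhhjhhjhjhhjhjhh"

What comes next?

From term 3 onward, concatenate the last term with the second-to-last: jh·h = jhh, jhh·jh = jhhjh, …
Continuing: jhhjhjhhjhhjhjhhjhjhh · jhhjhjhhjhhjh gives term 8.

jhhjhjhhjhhjhjhhjhjhhjhhjhjhhjhhjh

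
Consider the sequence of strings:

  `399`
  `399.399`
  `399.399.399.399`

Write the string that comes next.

s(k+1) = s(k)·.·s(k) — each term doubles the last with '.' between the halves.
Doubling 399.399.399.399 with '.' between the halves:

399.399.399.399.399.399.399.399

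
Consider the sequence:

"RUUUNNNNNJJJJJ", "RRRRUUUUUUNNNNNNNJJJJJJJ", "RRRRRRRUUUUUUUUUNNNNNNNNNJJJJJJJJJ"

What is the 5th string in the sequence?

Reading off run lengths: R runs 1, 4, 7; U runs 3, 6, 9; N runs 5, 7, 9; J runs 5, 7, 9 — each is linear in n (n = 1, 2, …).
For term 5, n = 5, so the run lengths are 13, 15, 13, 13.

RRRRRRRRRRRRRUUUUUUUUUUUUUUUNNNNNNNNNNNNNJJJJJJJJJJJJJ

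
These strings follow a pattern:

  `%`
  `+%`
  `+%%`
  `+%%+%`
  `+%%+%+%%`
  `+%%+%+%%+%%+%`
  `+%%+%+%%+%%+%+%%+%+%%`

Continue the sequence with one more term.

+%%+%+%%+%%+%+%%+%+%%+%%+%+%%+%%+%

From term 3 onward, concatenate the last term with the second-to-last: +%·% = +%%, +%%·+% = +%%+%, …
So term 8 is +%%+%+%%+%%+%+%%+%+%%·+%%+%+%%+%%+%.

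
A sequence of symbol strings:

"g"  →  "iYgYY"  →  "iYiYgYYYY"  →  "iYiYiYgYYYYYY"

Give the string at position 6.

iYiYiYiYiYgYYYYYYYYYY

Each term wraps the previous one in iY on the left and YY on the right.
From iYiYiYgYYYYYY, 2 further steps: iYiYiYgYYYYYY → iYiYiYiYgYYYYYYYY → (answer).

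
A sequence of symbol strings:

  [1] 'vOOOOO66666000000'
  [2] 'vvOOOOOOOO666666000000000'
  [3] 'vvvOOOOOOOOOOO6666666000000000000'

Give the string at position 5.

vvvvvOOOOOOOOOOOOOOOOO666666666000000000000000000

Reading off run lengths: v runs 1, 2, 3; O runs 5, 8, 11; 6 runs 5, 6, 7; 0 runs 6, 9, 12 — each is linear in n, where the shown terms are n = 2, 3, 4.
For term 5, n = 6, so the run lengths are 5, 17, 9, 18.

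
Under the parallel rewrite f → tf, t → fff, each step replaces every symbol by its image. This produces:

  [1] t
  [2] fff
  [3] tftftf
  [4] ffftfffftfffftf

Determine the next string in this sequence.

tftftfffftftftftfffftftftftfffftf

Applying the rule to each of the 15 symbols of ffftfffftfffftf gives the pieces tf tf tf fff tf tf tf tf fff tf tf tf tf fff tf, which concatenate to the answer.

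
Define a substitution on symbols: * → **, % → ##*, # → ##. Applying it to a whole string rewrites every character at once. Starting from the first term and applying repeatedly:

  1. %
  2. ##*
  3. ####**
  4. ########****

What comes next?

Rewriting each symbol of ########****: #→##, #→##, #→##, #→##, #→##, #→##, #→##, #→##, *→**, *→**, *→**, *→**, which concatenates to ## ## ## ## ## ## ## ## ** ** ** **.

################********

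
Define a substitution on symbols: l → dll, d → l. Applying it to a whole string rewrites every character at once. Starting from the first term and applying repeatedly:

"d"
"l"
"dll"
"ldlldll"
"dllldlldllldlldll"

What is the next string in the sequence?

Replace each of the 17 characters of dllldlldllldlldll in place — l dll dll dll l dll dll l dll dll dll l dll dll l dll dll — and concatenate.

ldlldlldllldlldllldlldlldllldlldllldlldll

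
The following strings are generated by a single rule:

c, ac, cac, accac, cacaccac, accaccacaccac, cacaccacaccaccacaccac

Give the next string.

From term 3 onward, concatenate the second-to-last term with the last: c·ac = cac, ac·cac = accac, …
So term 8 is accaccacaccac·cacaccacaccaccacaccac.

accaccacaccaccacaccacaccaccacaccac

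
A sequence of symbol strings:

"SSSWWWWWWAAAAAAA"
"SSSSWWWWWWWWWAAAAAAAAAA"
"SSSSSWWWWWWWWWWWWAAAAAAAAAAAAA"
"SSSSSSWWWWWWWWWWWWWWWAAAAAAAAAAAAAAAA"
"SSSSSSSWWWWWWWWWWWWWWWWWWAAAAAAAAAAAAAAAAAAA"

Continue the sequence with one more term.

SSSSSSSSWWWWWWWWWWWWWWWWWWWWWAAAAAAAAAAAAAAAAAAAAAA

The n-th term is n+1 S's then 3n W's then 3n+1 A's, where the shown terms are n = 2, 3, 4, 5, 6.
For the next term, n = 7, so the run lengths are 8, 21, 22.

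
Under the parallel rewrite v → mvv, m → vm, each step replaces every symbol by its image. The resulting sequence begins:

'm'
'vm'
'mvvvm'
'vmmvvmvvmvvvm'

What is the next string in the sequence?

mvvvmvmmvvmvvvmmvvmvvvmmvvmvvmvvvm

φ(vmmvvmvvmvvvm) expands symbol-by-symbol to mvv vm vm mvv mvv vm mvv mvv vm mvv mvv mvv vm; joining the 13 pieces gives the next term.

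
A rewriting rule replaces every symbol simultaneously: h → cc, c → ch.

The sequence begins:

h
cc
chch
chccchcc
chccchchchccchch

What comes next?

chccchchchccchccchccchchchccchcc

φ(chccchchchccchch) expands symbol-by-symbol to ch cc ch ch ch cc ch cc ch cc ch ch ch cc ch cc; joining the 16 pieces gives the next term.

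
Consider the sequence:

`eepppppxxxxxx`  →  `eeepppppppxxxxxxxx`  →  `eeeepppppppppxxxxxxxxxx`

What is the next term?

eeeeepppppppppppxxxxxxxxxxxx

Term n consists of n-1 e's, followed by 2n-1 p's, followed by 2n x's, where the shown terms are n = 3, 4, 5.
For the next term, n = 6, so the run lengths are 5, 11, 12.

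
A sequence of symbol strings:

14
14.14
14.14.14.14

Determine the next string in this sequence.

14.14.14.14.14.14.14.14

s(k+1) = s(k)·.·s(k) — each term doubles the last with '.' between the halves.
So the next term is two copies of 14.14.14.14 with '.' between the halves.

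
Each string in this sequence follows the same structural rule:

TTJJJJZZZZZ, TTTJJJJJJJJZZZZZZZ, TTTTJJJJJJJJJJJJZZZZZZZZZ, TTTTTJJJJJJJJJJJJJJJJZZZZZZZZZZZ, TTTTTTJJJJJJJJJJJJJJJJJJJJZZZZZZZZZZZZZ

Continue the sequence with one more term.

Each string has the form T^{n+1} J^{4n} Z^{2n+3} (n = 1, 2, …).
Setting n = 6 gives 7, 24, 15 characters in each block.

TTTTTTTJJJJJJJJJJJJJJJJJJJJJJJJZZZZZZZZZZZZZZZ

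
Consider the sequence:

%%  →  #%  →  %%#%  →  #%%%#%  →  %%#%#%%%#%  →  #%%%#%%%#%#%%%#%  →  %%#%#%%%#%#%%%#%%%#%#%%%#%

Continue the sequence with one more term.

#%%%#%%%#%#%%%#%%%#%#%%%#%#%%%#%%%#%#%%%#%

From term 3 onward, concatenate the second-to-last term with the last: %%·#% = %%#%, #%·%%#% = #%%%#%, …
The next term joins #%%%#%%%#%#%%%#% and %%#%#%%%#%#%%%#%%%#%#%%%#%.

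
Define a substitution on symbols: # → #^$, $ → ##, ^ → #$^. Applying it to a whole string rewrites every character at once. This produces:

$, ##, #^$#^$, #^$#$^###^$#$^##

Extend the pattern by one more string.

Applying the rule to each of the 16 symbols of #^$#$^###^$#$^## gives the pieces #^$ #$^ ## #^$ ## #$^ #^$ #^$ #^$ #$^ ## #^$ ## #$^ #^$ #^$, which concatenate to the answer.

#^$#$^###^$###$^#^$#^$#^$#$^###^$###$^#^$#^$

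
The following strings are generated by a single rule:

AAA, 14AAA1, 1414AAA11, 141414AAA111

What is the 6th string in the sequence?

Each term wraps the previous one in 14 on the left and 1 on the right.
From 141414AAA111, 2 further steps: 141414AAA111 → 14141414AAA1111 → (answer).

1414141414AAA11111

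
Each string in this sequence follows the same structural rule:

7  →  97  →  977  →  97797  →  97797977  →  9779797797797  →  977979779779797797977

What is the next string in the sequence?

9779797797797977979779779797797797

Each term (from the third on) is the previous term followed by the one before it: term 3 = 97·7 = 977.
So term 8 is 977979779779797797977·9779797797797.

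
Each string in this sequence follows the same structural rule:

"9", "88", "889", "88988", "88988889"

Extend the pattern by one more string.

8898888988988

From term 3 onward, concatenate the last term with the second-to-last: 88·9 = 889, 889·88 = 88988, …
The next term joins 88988889 and 88988.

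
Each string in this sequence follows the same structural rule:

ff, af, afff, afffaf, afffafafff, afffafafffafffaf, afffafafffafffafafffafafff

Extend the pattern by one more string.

afffafafffafffafafffafafffafffafafffafffaf

From term 3 onward, concatenate the last term with the second-to-last: af·ff = afff, afff·af = afffaf, …
So term 8 is afffafafffafffafafffafafff·afffafafffafffaf.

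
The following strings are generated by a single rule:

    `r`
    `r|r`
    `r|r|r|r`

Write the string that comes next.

r|r|r|r|r|r|r|r

Each string is two copies of the previous one joined by '|'.
So the next term is two copies of r|r|r|r with '|' between the halves.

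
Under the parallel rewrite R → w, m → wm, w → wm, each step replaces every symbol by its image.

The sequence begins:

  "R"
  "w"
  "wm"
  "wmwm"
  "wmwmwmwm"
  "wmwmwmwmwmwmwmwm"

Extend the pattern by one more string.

wmwmwmwmwmwmwmwmwmwmwmwmwmwmwmwm

φ(wmwmwmwmwmwmwmwm) expands symbol-by-symbol to wm wm wm wm wm wm wm wm wm wm wm wm wm wm wm wm; joining the 16 pieces gives the next term.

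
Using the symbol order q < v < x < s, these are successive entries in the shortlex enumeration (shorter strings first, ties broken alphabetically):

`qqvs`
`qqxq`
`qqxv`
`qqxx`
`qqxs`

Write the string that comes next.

Find the rightmost character of qqxs below s, bump it to the next letter, and reset everything to its right to q.

qqsq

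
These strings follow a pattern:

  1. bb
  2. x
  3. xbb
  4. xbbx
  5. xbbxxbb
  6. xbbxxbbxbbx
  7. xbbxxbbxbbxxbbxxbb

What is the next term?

From term 3 onward, concatenate the last term with the second-to-last: x·bb = xbb, xbb·x = xbbx, …
Continuing: xbbxxbbxbbxxbbxxbb · xbbxxbbxbbx gives term 8.

xbbxxbbxbbxxbbxxbbxbbxxbbxbbx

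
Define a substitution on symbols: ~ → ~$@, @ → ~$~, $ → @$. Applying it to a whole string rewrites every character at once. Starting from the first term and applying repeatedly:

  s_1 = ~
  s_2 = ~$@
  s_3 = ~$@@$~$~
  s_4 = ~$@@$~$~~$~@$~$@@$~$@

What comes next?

Rewriting the 21 symbols of ~$@@$~$~~$~@$~$@@$~$@ one by one yields ~$@ @$ ~$~ ~$~ @$ ~$@ @$ ~$@ ~$@ @$ ~$@ ~$~ @$ ~$@ @$ ~$~ ~$~ @$ ~$@ @$ ~$~; concatenated:

~$@@$~$~~$~@$~$@@$~$@~$@@$~$@~$~@$~$@@$~$~~$~@$~$@@$~$~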